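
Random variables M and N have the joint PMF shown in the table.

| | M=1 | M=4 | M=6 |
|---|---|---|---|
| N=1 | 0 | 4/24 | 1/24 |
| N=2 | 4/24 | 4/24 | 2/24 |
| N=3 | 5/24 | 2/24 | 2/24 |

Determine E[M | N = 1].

P(N = 1) = 5/24.
Σ M·P over the event = 4·(4/24) + 6·(1/24) = 11/12.
E[M | N = 1] = (11/12) / (5/24) = 22/5.

22/5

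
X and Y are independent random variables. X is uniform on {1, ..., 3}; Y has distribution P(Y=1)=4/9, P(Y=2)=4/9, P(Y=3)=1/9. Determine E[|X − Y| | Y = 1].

P(Y = 1) = 4/9.
Summing |X−Y|·P(x,y) over outcomes with Y = 1 gives 4/9.
E[|X − Y| | Y = 1] = (4/9) / (4/9) = 1.

1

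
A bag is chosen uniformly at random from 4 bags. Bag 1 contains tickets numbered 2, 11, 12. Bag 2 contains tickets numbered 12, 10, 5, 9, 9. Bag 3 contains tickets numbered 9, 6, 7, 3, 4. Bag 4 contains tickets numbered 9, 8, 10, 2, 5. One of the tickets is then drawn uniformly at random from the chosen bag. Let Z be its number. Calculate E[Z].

E[Z | bag 1] = (2+11+12)/3 = 25/3.
E[Z | bag 2] = (12+10+5+9+9)/5 = 9.
E[Z | bag 3] = (9+6+7+3+4)/5 = 29/5.
E[Z | bag 4] = (9+8+10+2+5)/5 = 34/5.
E[Z] = (1/4)·(25/3) + (1/4)·(9) + (1/4)·(29/5) + (1/4)·(34/5) = 449/60.

449/60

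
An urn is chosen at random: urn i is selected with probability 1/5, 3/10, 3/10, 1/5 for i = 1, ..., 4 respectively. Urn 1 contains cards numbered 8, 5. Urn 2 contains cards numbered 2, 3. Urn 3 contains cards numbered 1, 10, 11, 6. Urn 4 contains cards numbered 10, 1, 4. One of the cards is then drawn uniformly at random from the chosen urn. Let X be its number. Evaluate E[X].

E[X | urn 1] = (8+5)/2 = 13/2.
E[X | urn 2] = (2+3)/2 = 5/2.
E[X | urn 3] = (1+10+11+6)/4 = 7.
E[X | urn 4] = (10+1+4)/3 = 5.
E[X] = (1/5)·(13/2) + (3/10)·(5/2) + (3/10)·(7) + (1/5)·(5) = 103/20.

103/20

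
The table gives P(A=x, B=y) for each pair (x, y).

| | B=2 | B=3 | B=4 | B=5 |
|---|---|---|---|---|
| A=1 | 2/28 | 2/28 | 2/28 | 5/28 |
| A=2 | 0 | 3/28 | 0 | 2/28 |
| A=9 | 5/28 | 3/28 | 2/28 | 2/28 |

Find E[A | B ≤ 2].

P(B ≤ 2) = 1/4.
Σ A·P over the event = 1·(2/28) + 9·(5/28) = 47/28.
E[A | B ≤ 2] = (47/28) / (1/4) = 47/7.

47/7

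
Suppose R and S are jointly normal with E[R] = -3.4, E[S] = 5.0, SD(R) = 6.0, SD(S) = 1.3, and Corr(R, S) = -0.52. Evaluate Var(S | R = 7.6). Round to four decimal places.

Var(S | R=x) = (1 − ρ²)·σ_S².
Var(S | R=7.6) = (1.3)²·(1 − (-0.52)²) = 1.69·0.7296 = 1.2330.

1.2330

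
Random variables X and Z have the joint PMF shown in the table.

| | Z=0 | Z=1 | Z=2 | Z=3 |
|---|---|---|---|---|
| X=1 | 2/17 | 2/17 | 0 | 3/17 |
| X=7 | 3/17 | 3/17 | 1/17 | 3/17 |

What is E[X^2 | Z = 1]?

P(Z = 1) = 5/17.
Σ X^2·P over the event = 1·(2/17) + 49·(3/17) = 149/17.
E[X^2 | Z = 1] = (149/17) / (5/17) = 149/5.

149/5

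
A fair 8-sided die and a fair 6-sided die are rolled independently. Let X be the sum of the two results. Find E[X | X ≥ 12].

38/3

P(X ≥ 12) = 1/8.
Σ over the event: 12·1/16 + 13·1/24 + 14·1/48 = 19/12.
E[X | X ≥ 12] = (19/12) / (1/8) = 38/3.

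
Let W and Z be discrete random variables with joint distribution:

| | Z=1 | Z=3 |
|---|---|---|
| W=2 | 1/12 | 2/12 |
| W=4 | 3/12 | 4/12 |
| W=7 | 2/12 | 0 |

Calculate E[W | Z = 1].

14/3

P(Z = 1) = 1/2.
Σ W·P over the event = 2·(1/12) + 4·(3/12) + 7·(2/12) = 7/3.
E[W | Z = 1] = (7/3) / (1/2) = 14/3.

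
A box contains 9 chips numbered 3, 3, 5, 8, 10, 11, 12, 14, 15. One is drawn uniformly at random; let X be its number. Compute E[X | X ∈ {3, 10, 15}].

P(X ∈ {3, 10, 15}) = 4/9.
Σ over the event: 3·2/9 + 10·1/9 + 15·1/9 = 31/9.
E[X | X ∈ {3, 10, 15}] = (31/9) / (4/9) = 31/4.

31/4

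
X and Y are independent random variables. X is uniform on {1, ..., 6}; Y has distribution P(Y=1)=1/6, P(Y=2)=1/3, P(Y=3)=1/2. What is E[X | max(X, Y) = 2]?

8/5

P(max(X, Y) = 2) = 5/36.
Summing X·P(x,y) over outcomes with max(X, Y) = 2 gives 2/9.
E[X | max(X, Y) = 2] = (2/9) / (5/36) = 8/5.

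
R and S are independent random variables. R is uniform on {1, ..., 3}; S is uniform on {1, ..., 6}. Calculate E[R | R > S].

Outcomes with R > S: (2,1), (3,1), (3,2), each with probability 1/18.
E[R | R > S] = (2 + 3 + 3) / 3 = 8/3.

8/3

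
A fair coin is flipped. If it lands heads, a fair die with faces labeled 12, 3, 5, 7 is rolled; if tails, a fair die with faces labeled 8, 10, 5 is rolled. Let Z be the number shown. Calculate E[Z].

E[Z | heads] = (12+3+5+7)/4 = 27/4.
E[Z | tails] = (8+10+5)/3 = 23/3.
E[Z] = (1/2)·(27/4) + (1/2)·(23/3) = 173/24.

173/24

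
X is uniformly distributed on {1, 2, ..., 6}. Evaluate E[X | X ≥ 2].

Given X ≥ 2, X is equally likely to be any of {2, 3, 4, 5, 6}.
E[X | X ≥ 2] = (2 + 3 + 4 + 5 + 6) / 5 = 4.

4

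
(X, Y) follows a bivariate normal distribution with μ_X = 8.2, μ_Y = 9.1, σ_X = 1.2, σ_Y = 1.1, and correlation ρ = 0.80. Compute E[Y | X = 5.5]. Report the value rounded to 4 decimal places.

For a bivariate normal, E[Y | X=x] = μ_Y + ρ·(σ_Y/σ_X)·(x − μ_X).
E[Y | X=5.5] = 9.1 + (0.80)·(1.1/1.2)·(5.5 − (8.2)) = 9.1 + (0.73333)·(-2.7) = 7.1200.

7.1200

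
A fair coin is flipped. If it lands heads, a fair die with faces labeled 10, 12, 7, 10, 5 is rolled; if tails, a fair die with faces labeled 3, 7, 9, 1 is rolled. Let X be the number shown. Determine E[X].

69/10

E[X | heads] = (10+12+7+10+5)/5 = 44/5.
E[X | tails] = (3+7+9+1)/4 = 5.
By the law of total expectation,
E[X] = (1/2)·(44/5) + (1/2)·(5) = 69/10.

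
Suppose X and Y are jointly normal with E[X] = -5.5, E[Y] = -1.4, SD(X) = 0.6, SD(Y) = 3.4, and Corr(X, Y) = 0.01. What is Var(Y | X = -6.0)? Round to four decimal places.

The conditional variance in a bivariate normal is σ_Y²(1 − ρ²), independent of x.
Var(Y | X=-6.0) = (3.4)²·(1 − (0.01)²) = 11.56·0.9999 = 11.5588.

11.5588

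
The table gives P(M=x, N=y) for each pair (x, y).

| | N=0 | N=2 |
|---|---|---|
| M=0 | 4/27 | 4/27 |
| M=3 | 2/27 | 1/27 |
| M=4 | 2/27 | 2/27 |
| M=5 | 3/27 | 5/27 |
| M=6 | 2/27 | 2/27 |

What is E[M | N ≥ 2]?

24/7

P(N ≥ 2) = 14/27.
Summing M·P(M=x,N=y) over the conditioning event gives 16/9.
E[M | N ≥ 2] = (16/9) / (14/27) = 24/7.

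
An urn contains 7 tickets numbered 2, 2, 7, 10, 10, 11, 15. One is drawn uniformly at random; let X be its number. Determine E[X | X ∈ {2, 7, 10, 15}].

23/3

P(X ∈ {2, 7, 10, 15}) = 6/7.
Σ over the event: 2·2/7 + 7·1/7 + 10·2/7 + 15·1/7 = 46/7.
E[X | X ∈ {2, 7, 10, 15}] = (46/7) / (6/7) = 23/3.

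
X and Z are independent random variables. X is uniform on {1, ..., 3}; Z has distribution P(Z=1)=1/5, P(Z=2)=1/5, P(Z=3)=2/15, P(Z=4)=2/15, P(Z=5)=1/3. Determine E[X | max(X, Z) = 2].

5/3

P(max(X, Z) = 2) = 1/5.
Summing X·P(x,y) over outcomes with max(X, Z) = 2 gives 1/3.
E[X | max(X, Z) = 2] = (1/3) / (1/5) = 5/3.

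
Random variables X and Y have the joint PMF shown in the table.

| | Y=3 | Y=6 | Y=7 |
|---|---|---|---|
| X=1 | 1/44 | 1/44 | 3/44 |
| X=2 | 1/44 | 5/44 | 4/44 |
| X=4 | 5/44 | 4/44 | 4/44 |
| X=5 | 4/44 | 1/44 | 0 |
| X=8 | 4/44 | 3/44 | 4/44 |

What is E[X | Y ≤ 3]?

5

P(Y ≤ 3) = 15/44.
Summing X·P(X=x,Y=y) over the conditioning event gives 75/44.
E[X | Y ≤ 3] = (75/44) / (15/44) = 5.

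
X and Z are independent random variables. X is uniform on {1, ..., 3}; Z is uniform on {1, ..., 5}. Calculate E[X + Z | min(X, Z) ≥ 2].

Outcomes with min(X, Z) ≥ 2: (2,2), (2,3), (2,4), (2,5), (3,2), (3,3), (3,4), (3,5), each with probability 1/15.
E[X + Z | min(X, Z) ≥ 2] = (4 + 5 + 6 + 7 + 5 + 6 + 7 + 8) / 8 = 6.

6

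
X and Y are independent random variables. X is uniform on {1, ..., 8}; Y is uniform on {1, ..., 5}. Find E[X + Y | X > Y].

42/5

P(X > Y) = 5/8.
Summing (X+Y)·P(x,y) over outcomes with X > Y gives 21/4.
E[X + Y | X > Y] = (21/4) / (5/8) = 42/5.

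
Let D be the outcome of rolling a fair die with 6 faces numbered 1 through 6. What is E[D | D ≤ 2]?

Given D ≤ 2, D is equally likely to be any of {1, 2}.
E[D | D ≤ 2] = (1 + 2) / 2 = 3/2.

3/2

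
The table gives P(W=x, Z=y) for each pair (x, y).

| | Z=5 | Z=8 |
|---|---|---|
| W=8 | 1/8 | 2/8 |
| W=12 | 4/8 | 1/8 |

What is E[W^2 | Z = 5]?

P(Z = 5) = 5/8.
Σ W^2·P over the event = 64·(1/8) + 144·(4/8) = 80.
E[W^2 | Z = 5] = (80) / (5/8) = 128.

128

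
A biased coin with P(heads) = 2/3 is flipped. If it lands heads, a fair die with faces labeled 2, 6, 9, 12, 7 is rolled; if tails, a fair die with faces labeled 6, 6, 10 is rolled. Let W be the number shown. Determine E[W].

E[W | heads] = (2+6+9+12+7)/5 = 36/5.
E[W | tails] = (6+6+10)/3 = 22/3.
By the law of total expectation,
E[W] = (2/3)·(36/5) + (1/3)·(22/3) = 326/45.

326/45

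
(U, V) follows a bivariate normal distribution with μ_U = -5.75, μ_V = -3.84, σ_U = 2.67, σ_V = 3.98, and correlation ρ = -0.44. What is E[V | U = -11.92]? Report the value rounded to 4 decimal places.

0.2068

The regression of V on U has slope ρ·σ_V/σ_U and passes through (μ_U, μ_V).
E[V | U=-11.92] = -3.84 + (-0.44)·(3.98/2.67)·(-11.92 − (-5.75)) = -3.84 + (-0.65588)·(-6.17) = 0.2068.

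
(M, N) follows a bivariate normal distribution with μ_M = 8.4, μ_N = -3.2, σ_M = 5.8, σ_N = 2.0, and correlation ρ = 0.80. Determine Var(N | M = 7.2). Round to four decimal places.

For a bivariate normal, Var(N | M=x) = σ_N²(1 − ρ²).
Var(N | M=7.2) = (2.0)²·(1 − (0.80)²) = 4·0.36 = 1.4400.

1.4400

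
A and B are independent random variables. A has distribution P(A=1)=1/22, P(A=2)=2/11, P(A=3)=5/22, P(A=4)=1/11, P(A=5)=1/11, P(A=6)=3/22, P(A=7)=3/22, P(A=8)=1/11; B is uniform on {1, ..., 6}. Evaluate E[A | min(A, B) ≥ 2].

P(min(A, B) ≥ 2) = 35/44.
Summing A·P(x,y) over outcomes with min(A, B) ≥ 2 gives 40/11.
E[A | min(A, B) ≥ 2] = (40/11) / (35/44) = 32/7.

32/7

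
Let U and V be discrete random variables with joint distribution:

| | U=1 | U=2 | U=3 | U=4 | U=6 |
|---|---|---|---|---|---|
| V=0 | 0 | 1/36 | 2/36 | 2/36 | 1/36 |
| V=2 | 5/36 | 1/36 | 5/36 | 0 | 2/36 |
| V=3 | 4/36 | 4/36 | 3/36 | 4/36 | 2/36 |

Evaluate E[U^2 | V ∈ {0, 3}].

273/23

P(V ∈ {0, 3}) = 23/36.
Summing U^2·P(U=x,V=y) over the conditioning event gives 91/12.
E[U^2 | V ∈ {0, 3}] = (91/12) / (23/36) = 273/23.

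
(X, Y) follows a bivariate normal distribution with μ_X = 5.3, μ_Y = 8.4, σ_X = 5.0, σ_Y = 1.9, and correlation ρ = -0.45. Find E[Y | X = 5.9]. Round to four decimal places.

8.2974

E[Y | X=x] = μ_Y + ρ(σ_Y/σ_X)(x − μ_X) for jointly normal variables.
E[Y | X=5.9] = 8.4 + (-0.45)·(1.9/5.0)·(5.9 − (5.3)) = 8.4 + (-0.171)·(0.6) = 8.2974.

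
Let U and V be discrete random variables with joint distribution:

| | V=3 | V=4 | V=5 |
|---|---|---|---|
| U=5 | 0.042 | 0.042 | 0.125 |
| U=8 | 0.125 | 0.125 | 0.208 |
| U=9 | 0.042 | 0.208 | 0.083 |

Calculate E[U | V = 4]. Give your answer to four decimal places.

P(V = 4) = 0.375.
Σ U·P over the event = 5·(0.042) + 8·(0.125) + 9·(0.208) = 3.082.
E[U | V = 4] = (3.082) / (0.375) = 8.2187.

8.2187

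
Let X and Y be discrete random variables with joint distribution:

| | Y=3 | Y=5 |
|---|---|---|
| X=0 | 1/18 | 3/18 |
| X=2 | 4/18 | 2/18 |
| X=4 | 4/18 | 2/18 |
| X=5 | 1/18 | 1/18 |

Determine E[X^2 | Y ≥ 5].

P(Y ≥ 5) = 4/9.
Σ X^2·P over the event = 0·(3/18) + 4·(2/18) + 16·(2/18) + 25·(1/18) = 65/18.
E[X^2 | Y ≥ 5] = (65/18) / (4/9) = 65/8.

65/8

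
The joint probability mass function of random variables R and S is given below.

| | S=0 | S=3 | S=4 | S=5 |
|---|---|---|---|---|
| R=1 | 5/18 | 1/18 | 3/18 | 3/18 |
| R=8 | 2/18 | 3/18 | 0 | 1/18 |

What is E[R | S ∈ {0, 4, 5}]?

P(S ∈ {0, 4, 5}) = 7/9.
Σ R·P over the event = 1·(5/18) + 1·(3/18) + 1·(3/18) + 8·(2/18) + 8·(1/18) = 35/18.
E[R | S ∈ {0, 4, 5}] = (35/18) / (7/9) = 5/2.

5/2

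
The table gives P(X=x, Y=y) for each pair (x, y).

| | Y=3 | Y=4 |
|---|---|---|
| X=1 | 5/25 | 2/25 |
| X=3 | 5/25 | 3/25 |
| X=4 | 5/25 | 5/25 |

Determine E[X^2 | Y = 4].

109/10

P(Y = 4) = 2/5.
Σ X^2·P over the event = 1·(2/25) + 9·(3/25) + 16·(5/25) = 109/25.
E[X^2 | Y = 4] = (109/25) / (2/5) = 109/10.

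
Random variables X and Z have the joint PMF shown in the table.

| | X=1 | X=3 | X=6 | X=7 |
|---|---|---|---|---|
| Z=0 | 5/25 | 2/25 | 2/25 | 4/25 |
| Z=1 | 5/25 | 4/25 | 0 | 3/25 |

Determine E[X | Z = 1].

P(Z = 1) = 12/25.
Σ X·P over the event = 1·(5/25) + 3·(4/25) + 7·(3/25) = 38/25.
E[X | Z = 1] = (38/25) / (12/25) = 19/6.

19/6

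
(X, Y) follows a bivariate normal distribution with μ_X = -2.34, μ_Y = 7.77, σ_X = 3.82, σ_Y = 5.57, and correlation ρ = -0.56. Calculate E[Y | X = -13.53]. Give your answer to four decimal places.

16.9071

The regression of Y on X has slope ρ·σ_Y/σ_X and passes through (μ_X, μ_Y).
E[Y | X=-13.53] = 7.77 + (-0.56)·(5.57/3.82)·(-13.53 − (-2.34)) = 7.77 + (-0.81654)·(-11.19) = 16.9071.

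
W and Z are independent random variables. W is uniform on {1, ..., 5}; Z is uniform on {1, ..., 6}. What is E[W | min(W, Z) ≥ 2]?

P(min(W, Z) ≥ 2) = 2/3.
Summing W·P(x,y) over outcomes with min(W, Z) ≥ 2 gives 7/3.
E[W | min(W, Z) ≥ 2] = (7/3) / (2/3) = 7/2.

7/2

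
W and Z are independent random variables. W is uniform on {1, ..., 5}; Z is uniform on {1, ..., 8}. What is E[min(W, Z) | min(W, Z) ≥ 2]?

P(min(W, Z) ≥ 2) = 7/10.
Summing min(W,Z)·P(x,y) over outcomes with min(W, Z) ≥ 2 gives 11/5.
E[min(W, Z) | min(W, Z) ≥ 2] = (11/5) / (7/10) = 22/7.

22/7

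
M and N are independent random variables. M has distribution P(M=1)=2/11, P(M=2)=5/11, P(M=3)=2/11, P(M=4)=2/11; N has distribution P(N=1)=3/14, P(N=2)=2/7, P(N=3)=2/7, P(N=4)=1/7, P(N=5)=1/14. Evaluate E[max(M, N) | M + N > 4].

P(M + N > 4) = 13/22.
Summing max(M,N)·P(x,y) over outcomes with M + N > 4 gives 339/154.
E[max(M, N) | M + N > 4] = (339/154) / (13/22) = 339/91.

339/91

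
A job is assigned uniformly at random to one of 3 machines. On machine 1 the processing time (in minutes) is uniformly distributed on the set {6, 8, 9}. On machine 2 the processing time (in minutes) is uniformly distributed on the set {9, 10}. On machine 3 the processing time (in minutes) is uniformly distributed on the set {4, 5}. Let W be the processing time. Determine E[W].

65/9

E[W | machine 1] = (6+8+9)/3 = 23/3.
E[W | machine 2] = (9+10)/2 = 19/2.
E[W | machine 3] = (4+5)/2 = 9/2.
E[W] = (1/3)·(23/3) + (1/3)·(19/2) + (1/3)·(9/2) = 65/9.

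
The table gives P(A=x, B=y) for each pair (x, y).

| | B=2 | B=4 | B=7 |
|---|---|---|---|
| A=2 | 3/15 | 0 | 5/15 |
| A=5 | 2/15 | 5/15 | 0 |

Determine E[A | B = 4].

P(B = 4) = 1/3.
Σ A·P over the event = 5·(5/15) = 5/3.
E[A | B = 4] = (5/3) / (1/3) = 5.

5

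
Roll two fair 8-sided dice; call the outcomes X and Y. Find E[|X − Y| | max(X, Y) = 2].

Outcomes with max(X, Y) = 2: (1,2), (2,1), (2,2), each with probability 1/64.
E[|X − Y| | max(X, Y) = 2] = (1 + 1 + 0) / 3 = 2/3.

2/3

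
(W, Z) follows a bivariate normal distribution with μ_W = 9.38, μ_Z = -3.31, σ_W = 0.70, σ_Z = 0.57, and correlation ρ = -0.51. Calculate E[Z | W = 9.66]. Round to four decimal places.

-3.4263

For a bivariate normal, E[Z | W=x] = μ_Z + ρ·(σ_Z/σ_W)·(x − μ_W).
E[Z | W=9.66] = -3.31 + (-0.51)·(0.57/0.70)·(9.66 − (9.38)) = -3.31 + (-0.41529)·(0.28) = -3.4263.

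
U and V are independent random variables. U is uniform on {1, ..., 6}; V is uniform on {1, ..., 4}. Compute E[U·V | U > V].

145/14

P(U > V) = 7/12.
Summing UV·P(x,y) over outcomes with U > V gives 145/24.
E[U·V | U > V] = (145/24) / (7/12) = 145/14.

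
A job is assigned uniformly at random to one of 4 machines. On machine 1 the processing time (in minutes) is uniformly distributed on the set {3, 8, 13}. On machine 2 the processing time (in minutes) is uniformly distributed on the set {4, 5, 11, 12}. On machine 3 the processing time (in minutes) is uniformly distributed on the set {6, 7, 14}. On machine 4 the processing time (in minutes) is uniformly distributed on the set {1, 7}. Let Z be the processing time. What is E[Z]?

29/4

E[Z | machine 1] = (3+8+13)/3 = 8.
E[Z | machine 2] = (4+5+11+12)/4 = 8.
E[Z | machine 3] = (6+7+14)/3 = 9.
E[Z | machine 4] = (1+7)/2 = 4.
E[Z] = (1/4)·(8) + (1/4)·(8) + (1/4)·(9) + (1/4)·(4) = 29/4.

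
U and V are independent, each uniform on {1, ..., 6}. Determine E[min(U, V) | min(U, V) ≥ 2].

16/5

P(min(U, V) ≥ 2) = 25/36.
Summing min(U,V)·P(x,y) over outcomes with min(U, V) ≥ 2 gives 20/9.
E[min(U, V) | min(U, V) ≥ 2] = (20/9) / (25/36) = 16/5.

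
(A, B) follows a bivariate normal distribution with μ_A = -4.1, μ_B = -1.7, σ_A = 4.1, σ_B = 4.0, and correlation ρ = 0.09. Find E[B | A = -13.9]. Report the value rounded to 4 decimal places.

The regression of B on A has slope ρ·σ_B/σ_A and passes through (μ_A, μ_B).
E[B | A=-13.9] = -1.7 + (0.09)·(4.0/4.1)·(-13.9 − (-4.1)) = -1.7 + (0.087805)·(-9.8) = -2.5605.

-2.5605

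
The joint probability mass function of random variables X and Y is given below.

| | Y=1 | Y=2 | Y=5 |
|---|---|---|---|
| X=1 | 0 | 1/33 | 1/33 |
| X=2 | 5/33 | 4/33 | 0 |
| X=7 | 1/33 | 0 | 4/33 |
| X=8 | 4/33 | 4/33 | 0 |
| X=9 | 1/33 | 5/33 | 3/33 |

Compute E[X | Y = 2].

P(Y = 2) = 14/33.
Σ X·P over the event = 1·(1/33) + 2·(4/33) + 8·(4/33) + 9·(5/33) = 86/33.
E[X | Y = 2] = (86/33) / (14/33) = 43/7.

43/7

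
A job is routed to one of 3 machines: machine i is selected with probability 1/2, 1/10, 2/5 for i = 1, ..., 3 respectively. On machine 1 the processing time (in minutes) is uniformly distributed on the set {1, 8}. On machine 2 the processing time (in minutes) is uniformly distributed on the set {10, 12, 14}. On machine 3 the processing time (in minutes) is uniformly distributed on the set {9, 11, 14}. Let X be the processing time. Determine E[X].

479/60

E[X | machine 1] = (1+8)/2 = 9/2.
E[X | machine 2] = (10+12+14)/3 = 12.
E[X | machine 3] = (9+11+14)/3 = 34/3.
E[X] = (1/2)·(9/2) + (1/10)·(12) + (2/5)·(34/3) = 479/60.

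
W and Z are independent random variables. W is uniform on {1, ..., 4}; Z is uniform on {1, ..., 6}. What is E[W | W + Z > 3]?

P(W + Z > 3) = 7/8.
Summing W·P(x,y) over outcomes with W + Z > 3 gives 7/3.
E[W | W + Z > 3] = (7/3) / (7/8) = 8/3.

8/3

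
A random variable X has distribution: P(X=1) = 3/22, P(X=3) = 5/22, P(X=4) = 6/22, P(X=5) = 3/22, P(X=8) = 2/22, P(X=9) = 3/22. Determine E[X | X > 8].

9

P(X > 8) = 3/22.
Σ over the event: 9·3/22 = 27/22.
E[X | X > 8] = (27/22) / (3/22) = 9.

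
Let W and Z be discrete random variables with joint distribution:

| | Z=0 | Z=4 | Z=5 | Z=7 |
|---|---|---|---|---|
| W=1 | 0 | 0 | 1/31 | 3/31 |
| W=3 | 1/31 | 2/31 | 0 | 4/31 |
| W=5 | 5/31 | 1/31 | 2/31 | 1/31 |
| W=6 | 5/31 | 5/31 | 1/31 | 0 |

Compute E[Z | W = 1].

13/2

P(W = 1) = 4/31.
Summing Z·P(W=x,Z=y) over the conditioning event gives 26/31.
E[Z | W = 1] = (26/31) / (4/31) = 13/2.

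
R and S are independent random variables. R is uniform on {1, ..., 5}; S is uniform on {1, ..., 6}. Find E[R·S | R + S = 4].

10/3

Outcomes with R + S = 4: (1,3), (2,2), (3,1), each with probability 1/30.
E[R·S | R + S = 4] = (3 + 4 + 3) / 3 = 10/3.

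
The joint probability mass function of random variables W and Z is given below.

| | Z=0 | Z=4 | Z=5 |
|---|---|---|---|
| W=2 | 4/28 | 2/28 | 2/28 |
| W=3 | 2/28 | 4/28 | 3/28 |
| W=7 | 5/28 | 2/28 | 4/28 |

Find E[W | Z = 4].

P(Z = 4) = 2/7.
Summing W·P(W=x,Z=y) over the conditioning event gives 15/14.
E[W | Z = 4] = (15/14) / (2/7) = 15/4.

15/4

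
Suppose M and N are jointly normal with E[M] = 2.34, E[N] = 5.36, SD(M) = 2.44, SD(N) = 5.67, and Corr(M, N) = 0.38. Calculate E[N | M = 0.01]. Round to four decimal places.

3.3025

For a bivariate normal, E[N | M=x] = μ_N + ρ·(σ_N/σ_M)·(x − μ_M).
E[N | M=0.01] = 5.36 + (0.38)·(5.67/2.44)·(0.01 − (2.34)) = 5.36 + (0.88303)·(-2.33) = 3.3025.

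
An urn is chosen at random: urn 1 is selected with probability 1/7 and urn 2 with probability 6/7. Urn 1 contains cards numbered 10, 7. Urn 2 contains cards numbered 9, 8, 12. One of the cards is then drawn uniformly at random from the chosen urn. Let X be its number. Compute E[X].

E[X | urn 1] = (10+7)/2 = 17/2.
E[X | urn 2] = (9+8+12)/3 = 29/3.
E[X] = (1/7)·(17/2) + (6/7)·(29/3) = 19/2.

19/2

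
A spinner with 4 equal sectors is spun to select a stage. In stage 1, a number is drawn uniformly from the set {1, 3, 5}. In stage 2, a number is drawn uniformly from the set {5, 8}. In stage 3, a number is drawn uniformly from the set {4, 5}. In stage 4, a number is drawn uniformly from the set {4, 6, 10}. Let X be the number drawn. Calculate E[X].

E[X | stage 1] = (1+3+5)/3 = 3.
E[X | stage 2] = (5+8)/2 = 13/2.
E[X | stage 3] = (4+5)/2 = 9/2.
E[X | stage 4] = (4+6+10)/3 = 20/3.
By the law of total expectation,
E[X] = (1/4)·(3) + (1/4)·(13/2) + (1/4)·(9/2) + (1/4)·(20/3) = 31/6.

31/6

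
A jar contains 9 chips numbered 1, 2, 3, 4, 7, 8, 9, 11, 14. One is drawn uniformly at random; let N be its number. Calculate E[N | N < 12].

P(N < 12) = 8/9.
Σ over the event: 1·1/9 + 2·1/9 + 3·1/9 + 4·1/9 + 7·1/9 + 8·1/9 + 9·1/9 + 11·1/9 = 5.
E[N | N < 12] = (5) / (8/9) = 45/8.

45/8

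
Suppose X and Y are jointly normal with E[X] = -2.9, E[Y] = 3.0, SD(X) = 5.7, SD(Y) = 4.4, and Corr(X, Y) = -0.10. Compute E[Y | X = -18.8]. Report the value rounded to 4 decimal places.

E[Y | X=x] = μ_Y + ρ(σ_Y/σ_X)(x − μ_X) for jointly normal variables.
E[Y | X=-18.8] = 3.0 + (-0.10)·(4.4/5.7)·(-18.8 − (-2.9)) = 3.0 + (-0.077193)·(-15.9) = 4.2274.

4.2274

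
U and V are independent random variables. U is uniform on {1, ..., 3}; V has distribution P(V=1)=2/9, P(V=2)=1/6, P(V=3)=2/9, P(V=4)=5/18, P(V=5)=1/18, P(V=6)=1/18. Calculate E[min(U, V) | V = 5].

2

P(V = 5) = 1/18.
Summing min(U,V)·P(x,y) over outcomes with V = 5 gives 1/9.
E[min(U, V) | V = 5] = (1/9) / (1/18) = 2.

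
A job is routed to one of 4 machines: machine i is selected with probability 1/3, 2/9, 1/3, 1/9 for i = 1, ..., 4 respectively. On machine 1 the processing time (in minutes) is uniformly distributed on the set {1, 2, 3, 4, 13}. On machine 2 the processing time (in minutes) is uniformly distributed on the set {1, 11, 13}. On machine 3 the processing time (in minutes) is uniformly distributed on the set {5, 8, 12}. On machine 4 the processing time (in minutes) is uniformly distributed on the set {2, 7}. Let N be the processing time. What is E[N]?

E[N | machine 1] = (1+2+3+4+13)/5 = 23/5.
E[N | machine 2] = (1+11+13)/3 = 25/3.
E[N | machine 3] = (5+8+12)/3 = 25/3.
E[N | machine 4] = (2+7)/2 = 9/2.
E[N] = (1/3)·(23/5) + (2/9)·(25/3) + (1/3)·(25/3) + (1/9)·(9/2) = 1799/270.

1799/270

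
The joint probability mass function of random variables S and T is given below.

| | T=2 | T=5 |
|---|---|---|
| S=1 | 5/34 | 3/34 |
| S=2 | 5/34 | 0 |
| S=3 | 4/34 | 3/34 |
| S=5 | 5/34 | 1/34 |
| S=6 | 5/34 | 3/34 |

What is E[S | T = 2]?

41/12

P(T = 2) = 12/17.
Σ S·P over the event = 1·(5/34) + 2·(5/34) + 3·(4/34) + 5·(5/34) + 6·(5/34) = 41/17.
E[S | T = 2] = (41/17) / (12/17) = 41/12.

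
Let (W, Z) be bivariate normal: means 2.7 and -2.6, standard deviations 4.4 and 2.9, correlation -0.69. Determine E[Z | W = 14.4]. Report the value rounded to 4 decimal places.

For a bivariate normal, E[Z | W=x] = μ_Z + ρ·(σ_Z/σ_W)·(x − μ_W).
E[Z | W=14.4] = -2.6 + (-0.69)·(2.9/4.4)·(14.4 − (2.7)) = -2.6 + (-0.45477)·(11.7) = -7.9208.

-7.9208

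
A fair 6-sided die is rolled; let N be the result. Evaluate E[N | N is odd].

Given N is odd, N is equally likely to be any of {1, 3, 5}.
E[N | N is odd] = (1 + 3 + 5) / 3 = 3.

3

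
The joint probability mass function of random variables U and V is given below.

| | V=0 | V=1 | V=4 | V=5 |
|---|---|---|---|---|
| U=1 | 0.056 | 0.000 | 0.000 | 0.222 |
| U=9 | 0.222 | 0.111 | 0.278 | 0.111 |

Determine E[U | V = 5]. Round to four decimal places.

P(V = 5) = 0.333.
Σ U·P over the event = 1·(0.222) + 9·(0.111) = 1.221.
E[U | V = 5] = (1.221) / (0.333) = 3.6667.

3.6667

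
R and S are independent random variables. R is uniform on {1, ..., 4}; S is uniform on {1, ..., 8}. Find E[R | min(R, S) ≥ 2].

P(min(R, S) ≥ 2) = 21/32.
Summing R·P(x,y) over outcomes with min(R, S) ≥ 2 gives 63/32.
E[R | min(R, S) ≥ 2] = (63/32) / (21/32) = 3.

3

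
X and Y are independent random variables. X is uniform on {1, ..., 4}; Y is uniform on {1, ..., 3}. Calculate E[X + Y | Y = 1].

7/2

Outcomes with Y = 1: (1,1), (2,1), (3,1), (4,1), each with probability 1/12.
E[X + Y | Y = 1] = (2 + 3 + 4 + 5) / 4 = 7/2.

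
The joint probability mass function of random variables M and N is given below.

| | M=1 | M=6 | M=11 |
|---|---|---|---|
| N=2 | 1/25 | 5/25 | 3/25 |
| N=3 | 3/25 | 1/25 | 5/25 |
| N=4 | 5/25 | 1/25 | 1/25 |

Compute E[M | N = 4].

P(N = 4) = 7/25.
Σ M·P over the event = 1·(5/25) + 6·(1/25) + 11·(1/25) = 22/25.
E[M | N = 4] = (22/25) / (7/25) = 22/7.

22/7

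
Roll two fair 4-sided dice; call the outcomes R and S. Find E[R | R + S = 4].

2

Outcomes with R + S = 4: (1,3), (2,2), (3,1), each with probability 1/16.
E[R | R + S = 4] = (1 + 2 + 3) / 3 = 2.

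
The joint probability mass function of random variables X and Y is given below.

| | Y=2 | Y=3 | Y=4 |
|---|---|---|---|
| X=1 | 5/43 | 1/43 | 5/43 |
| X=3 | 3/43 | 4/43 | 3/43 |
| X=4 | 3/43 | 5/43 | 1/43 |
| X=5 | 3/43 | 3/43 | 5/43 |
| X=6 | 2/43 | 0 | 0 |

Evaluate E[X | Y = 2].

P(Y = 2) = 16/43.
Σ X·P over the event = 1·(5/43) + 3·(3/43) + 4·(3/43) + 5·(3/43) + 6·(2/43) = 53/43.
E[X | Y = 2] = (53/43) / (16/43) = 53/16.

53/16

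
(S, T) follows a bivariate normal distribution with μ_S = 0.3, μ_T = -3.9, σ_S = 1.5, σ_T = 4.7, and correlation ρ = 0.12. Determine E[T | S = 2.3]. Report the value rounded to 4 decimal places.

-3.1480

E[T | S=x] = μ_T + ρ(σ_T/σ_S)(x − μ_S) for jointly normal variables.
E[T | S=2.3] = -3.9 + (0.12)·(4.7/1.5)·(2.3 − (0.3)) = -3.9 + (0.376)·(2) = -3.1480.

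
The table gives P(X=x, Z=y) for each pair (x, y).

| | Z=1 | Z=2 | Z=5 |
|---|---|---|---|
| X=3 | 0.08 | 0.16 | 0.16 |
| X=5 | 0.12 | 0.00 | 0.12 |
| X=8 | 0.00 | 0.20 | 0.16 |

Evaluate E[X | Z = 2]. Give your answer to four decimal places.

P(Z = 2) = 0.36.
Σ X·P over the event = 3·(0.16) + 8·(0.20) = 2.08.
E[X | Z = 2] = (2.08) / (0.36) = 5.7778.

5.7778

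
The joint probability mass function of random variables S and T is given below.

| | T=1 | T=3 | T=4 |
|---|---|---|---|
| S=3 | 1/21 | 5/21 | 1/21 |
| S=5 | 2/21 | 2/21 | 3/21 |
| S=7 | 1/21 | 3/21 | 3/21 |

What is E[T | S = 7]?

22/7

P(S = 7) = 1/3.
Σ T·P over the event = 1·(1/21) + 3·(3/21) + 4·(3/21) = 22/21.
E[T | S = 7] = (22/21) / (1/3) = 22/7.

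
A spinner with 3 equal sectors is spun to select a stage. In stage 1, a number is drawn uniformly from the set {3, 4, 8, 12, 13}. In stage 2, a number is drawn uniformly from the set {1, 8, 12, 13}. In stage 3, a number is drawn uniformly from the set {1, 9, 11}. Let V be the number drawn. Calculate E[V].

47/6

E[V | stage 1] = (3+4+8+12+13)/5 = 8.
E[V | stage 2] = (1+8+12+13)/4 = 17/2.
E[V | stage 3] = (1+9+11)/3 = 7.
E[V] = (1/3)·(8) + (1/3)·(17/2) + (1/3)·(7) = 47/6.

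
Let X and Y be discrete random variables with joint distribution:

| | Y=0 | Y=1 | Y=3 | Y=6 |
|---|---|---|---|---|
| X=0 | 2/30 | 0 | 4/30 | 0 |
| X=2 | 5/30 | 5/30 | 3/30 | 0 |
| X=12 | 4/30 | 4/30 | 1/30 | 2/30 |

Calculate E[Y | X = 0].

2

P(X = 0) = 1/5.
Σ Y·P over the event = 0·(2/30) + 3·(4/30) = 2/5.
E[Y | X = 0] = (2/5) / (1/5) = 2.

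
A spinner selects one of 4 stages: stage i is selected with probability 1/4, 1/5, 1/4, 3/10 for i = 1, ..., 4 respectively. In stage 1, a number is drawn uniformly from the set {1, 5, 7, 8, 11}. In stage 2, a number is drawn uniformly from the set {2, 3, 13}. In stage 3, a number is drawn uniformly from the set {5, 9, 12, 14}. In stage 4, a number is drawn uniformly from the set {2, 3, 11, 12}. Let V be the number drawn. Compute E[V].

E[V | stage 1] = (1+5+7+8+11)/5 = 32/5.
E[V | stage 2] = (2+3+13)/3 = 6.
E[V | stage 3] = (5+9+12+14)/4 = 10.
E[V | stage 4] = (2+3+11+12)/4 = 7.
E[V] = (1/4)·(32/5) + (1/5)·(6) + (1/4)·(10) + (3/10)·(7) = 37/5.

37/5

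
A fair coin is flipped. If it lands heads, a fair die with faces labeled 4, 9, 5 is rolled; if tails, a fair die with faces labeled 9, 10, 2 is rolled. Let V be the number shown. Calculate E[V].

13/2

E[V | heads] = (4+9+5)/3 = 6.
E[V | tails] = (9+10+2)/3 = 7.
E[V] = (1/2)·(6) + (1/2)·(7) = 13/2.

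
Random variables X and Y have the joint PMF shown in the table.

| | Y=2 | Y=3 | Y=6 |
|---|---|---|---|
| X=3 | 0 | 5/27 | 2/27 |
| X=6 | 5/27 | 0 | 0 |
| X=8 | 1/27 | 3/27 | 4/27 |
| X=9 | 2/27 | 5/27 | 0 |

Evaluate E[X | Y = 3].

P(Y = 3) = 13/27.
Σ X·P over the event = 3·(5/27) + 8·(3/27) + 9·(5/27) = 28/9.
E[X | Y = 3] = (28/9) / (13/27) = 84/13.

84/13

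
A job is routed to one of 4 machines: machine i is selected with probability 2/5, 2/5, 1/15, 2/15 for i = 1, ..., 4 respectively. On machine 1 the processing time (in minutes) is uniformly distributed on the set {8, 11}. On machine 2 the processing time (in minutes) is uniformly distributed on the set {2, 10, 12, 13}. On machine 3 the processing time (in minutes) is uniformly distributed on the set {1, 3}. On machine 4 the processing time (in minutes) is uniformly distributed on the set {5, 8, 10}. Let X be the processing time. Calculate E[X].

E[X | machine 1] = (8+11)/2 = 19/2.
E[X | machine 2] = (2+10+12+13)/4 = 37/4.
E[X | machine 3] = (1+3)/2 = 2.
E[X | machine 4] = (5+8+10)/3 = 23/3.
E[X] = (2/5)·(19/2) + (2/5)·(37/4) + (1/15)·(2) + (2/15)·(23/3) = 779/90.

779/90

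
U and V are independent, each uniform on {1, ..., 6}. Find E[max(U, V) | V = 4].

9/2

P(V = 4) = 1/6.
Summing max(U,V)·P(x,y) over outcomes with V = 4 gives 3/4.
E[max(U, V) | V = 4] = (3/4) / (1/6) = 9/2.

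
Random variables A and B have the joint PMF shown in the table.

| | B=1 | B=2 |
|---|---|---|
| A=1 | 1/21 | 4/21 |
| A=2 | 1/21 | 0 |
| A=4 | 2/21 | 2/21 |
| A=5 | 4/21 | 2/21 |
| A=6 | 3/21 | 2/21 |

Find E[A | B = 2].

P(B = 2) = 10/21.
Σ A·P over the event = 1·(4/21) + 4·(2/21) + 5·(2/21) + 6·(2/21) = 34/21.
E[A | B = 2] = (34/21) / (10/21) = 17/5.

17/5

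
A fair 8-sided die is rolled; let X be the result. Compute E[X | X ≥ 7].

Given X ≥ 7, X is equally likely to be any of {7, 8}.
E[X | X ≥ 7] = (7 + 8) / 2 = 15/2.

15/2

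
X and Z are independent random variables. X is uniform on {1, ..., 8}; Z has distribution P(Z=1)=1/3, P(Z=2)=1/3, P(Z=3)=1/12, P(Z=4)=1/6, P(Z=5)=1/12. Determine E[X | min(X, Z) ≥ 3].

11/2

P(min(X, Z) ≥ 3) = 1/4.
Summing X·P(x,y) over outcomes with min(X, Z) ≥ 3 gives 11/8.
E[X | min(X, Z) ≥ 3] = (11/8) / (1/4) = 11/2.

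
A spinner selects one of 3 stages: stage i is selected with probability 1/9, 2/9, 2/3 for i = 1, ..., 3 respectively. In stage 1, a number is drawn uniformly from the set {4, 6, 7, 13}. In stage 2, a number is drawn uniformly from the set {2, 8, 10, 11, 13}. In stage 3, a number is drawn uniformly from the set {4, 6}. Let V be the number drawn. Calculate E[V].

551/90

E[V | stage 1] = (4+6+7+13)/4 = 15/2.
E[V | stage 2] = (2+8+10+11+13)/5 = 44/5.
E[V | stage 3] = (4+6)/2 = 5.
E[V] = (1/9)·(15/2) + (2/9)·(44/5) + (2/3)·(5) = 551/90.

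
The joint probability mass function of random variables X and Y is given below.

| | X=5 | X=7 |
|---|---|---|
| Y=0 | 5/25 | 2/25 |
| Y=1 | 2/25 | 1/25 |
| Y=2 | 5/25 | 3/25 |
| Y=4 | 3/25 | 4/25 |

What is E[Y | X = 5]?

8/5

P(X = 5) = 3/5.
Σ Y·P over the event = 0·(5/25) + 1·(2/25) + 2·(5/25) + 4·(3/25) = 24/25.
E[Y | X = 5] = (24/25) / (3/5) = 8/5.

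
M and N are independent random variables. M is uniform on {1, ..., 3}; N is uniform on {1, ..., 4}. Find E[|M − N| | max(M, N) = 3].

Outcomes with max(M, N) = 3: (1,3), (2,3), (3,1), (3,2), (3,3), each with probability 1/12.
E[|M − N| | max(M, N) = 3] = (2 + 1 + 2 + 1 + 0) / 5 = 6/5.

6/5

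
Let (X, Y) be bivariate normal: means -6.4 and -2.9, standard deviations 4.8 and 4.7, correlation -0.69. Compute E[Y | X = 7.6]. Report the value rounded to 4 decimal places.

The regression of Y on X has slope ρ·σ_Y/σ_X and passes through (μ_X, μ_Y).
E[Y | X=7.6] = -2.9 + (-0.69)·(4.7/4.8)·(7.6 − (-6.4)) = -2.9 + (-0.67563)·(14) = -12.3588.

-12.3588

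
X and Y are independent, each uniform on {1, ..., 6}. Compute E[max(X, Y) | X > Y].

14/3

P(X > Y) = 5/12.
Summing max(X,Y)·P(x,y) over outcomes with X > Y gives 35/18.
E[max(X, Y) | X > Y] = (35/18) / (5/12) = 14/3.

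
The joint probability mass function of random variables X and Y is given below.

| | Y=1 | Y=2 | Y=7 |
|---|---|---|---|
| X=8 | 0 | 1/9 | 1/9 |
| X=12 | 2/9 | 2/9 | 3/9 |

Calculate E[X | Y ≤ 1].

P(Y ≤ 1) = 2/9.
Σ X·P over the event = 12·(2/9) = 8/3.
E[X | Y ≤ 1] = (8/3) / (2/9) = 12.

12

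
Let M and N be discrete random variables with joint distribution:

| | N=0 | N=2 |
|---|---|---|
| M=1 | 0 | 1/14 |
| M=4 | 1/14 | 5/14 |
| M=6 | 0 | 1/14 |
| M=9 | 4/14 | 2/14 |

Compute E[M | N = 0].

P(N = 0) = 5/14.
Σ M·P over the event = 4·(1/14) + 9·(4/14) = 20/7.
E[M | N = 0] = (20/7) / (5/14) = 8.

8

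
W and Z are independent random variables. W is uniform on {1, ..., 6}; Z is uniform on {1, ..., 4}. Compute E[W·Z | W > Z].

P(W > Z) = 7/12.
Summing WZ·P(x,y) over outcomes with W > Z gives 145/24.
E[W·Z | W > Z] = (145/24) / (7/12) = 145/14.

145/14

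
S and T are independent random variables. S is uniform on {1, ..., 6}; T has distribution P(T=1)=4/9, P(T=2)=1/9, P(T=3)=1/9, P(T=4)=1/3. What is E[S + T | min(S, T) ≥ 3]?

P(min(S, T) ≥ 3) = 8/27.
Summing (S+T)·P(x,y) over outcomes with min(S, T) ≥ 3 gives 22/9.
E[S + T | min(S, T) ≥ 3] = (22/9) / (8/27) = 33/4.

33/4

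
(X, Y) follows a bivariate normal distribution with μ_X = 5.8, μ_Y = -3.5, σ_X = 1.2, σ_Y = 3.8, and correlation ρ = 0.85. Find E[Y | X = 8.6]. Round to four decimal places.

For a bivariate normal, E[Y | X=x] = μ_Y + ρ·(σ_Y/σ_X)·(x − μ_X).
E[Y | X=8.6] = -3.5 + (0.85)·(3.8/1.2)·(8.6 − (5.8)) = -3.5 + (2.69167)·(2.8) = 4.0367.

4.0367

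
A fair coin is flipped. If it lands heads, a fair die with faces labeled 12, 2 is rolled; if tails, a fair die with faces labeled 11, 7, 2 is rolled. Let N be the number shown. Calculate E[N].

E[N | heads] = (12+2)/2 = 7.
E[N | tails] = (11+7+2)/3 = 20/3.
By the law of total expectation,
E[N] = (1/2)·(7) + (1/2)·(20/3) = 41/6.

41/6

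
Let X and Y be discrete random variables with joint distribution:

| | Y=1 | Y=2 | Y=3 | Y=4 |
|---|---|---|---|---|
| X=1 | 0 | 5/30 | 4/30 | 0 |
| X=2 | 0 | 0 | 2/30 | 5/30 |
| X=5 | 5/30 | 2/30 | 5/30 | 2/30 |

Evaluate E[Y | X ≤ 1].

P(X ≤ 1) = 3/10.
Summing Y·P(X=x,Y=y) over the conditioning event gives 11/15.
E[Y | X ≤ 1] = (11/15) / (3/10) = 22/9.

22/9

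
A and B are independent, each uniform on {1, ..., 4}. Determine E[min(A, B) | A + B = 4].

Outcomes with A + B = 4: (1,3), (2,2), (3,1), each with probability 1/16.
E[min(A, B) | A + B = 4] = (1 + 2 + 1) / 3 = 4/3.

4/3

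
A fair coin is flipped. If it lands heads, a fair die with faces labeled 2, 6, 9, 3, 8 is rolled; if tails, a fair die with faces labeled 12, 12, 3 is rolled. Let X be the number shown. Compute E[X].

73/10

E[X | heads] = (2+6+9+3+8)/5 = 28/5.
E[X | tails] = (12+12+3)/3 = 9.
By the law of total expectation,
E[X] = (1/2)·(28/5) + (1/2)·(9) = 73/10.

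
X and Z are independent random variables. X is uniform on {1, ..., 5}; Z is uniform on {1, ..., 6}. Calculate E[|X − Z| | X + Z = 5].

Outcomes with X + Z = 5: (1,4), (2,3), (3,2), (4,1), each with probability 1/30.
E[|X − Z| | X + Z = 5] = (3 + 1 + 1 + 3) / 4 = 2.

2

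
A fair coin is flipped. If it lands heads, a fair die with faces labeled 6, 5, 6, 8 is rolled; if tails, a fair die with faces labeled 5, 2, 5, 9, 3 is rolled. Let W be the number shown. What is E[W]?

221/40

E[W | heads] = (6+5+6+8)/4 = 25/4.
E[W | tails] = (5+2+5+9+3)/5 = 24/5.
By the law of total expectation,
E[W] = (1/2)·(25/4) + (1/2)·(24/5) = 221/40.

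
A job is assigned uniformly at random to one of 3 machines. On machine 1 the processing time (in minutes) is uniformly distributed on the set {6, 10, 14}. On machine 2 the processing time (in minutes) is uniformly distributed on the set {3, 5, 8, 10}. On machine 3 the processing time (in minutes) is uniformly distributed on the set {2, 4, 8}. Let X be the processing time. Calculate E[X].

E[X | machine 1] = (6+10+14)/3 = 10.
E[X | machine 2] = (3+5+8+10)/4 = 13/2.
E[X | machine 3] = (2+4+8)/3 = 14/3.
E[X] = (1/3)·(10) + (1/3)·(13/2) + (1/3)·(14/3) = 127/18.

127/18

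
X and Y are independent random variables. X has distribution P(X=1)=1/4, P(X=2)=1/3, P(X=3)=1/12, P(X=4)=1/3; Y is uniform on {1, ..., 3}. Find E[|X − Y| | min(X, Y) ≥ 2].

17/18

P(min(X, Y) ≥ 2) = 1/2.
Summing |X−Y|·P(x,y) over outcomes with min(X, Y) ≥ 2 gives 17/36.
E[|X − Y| | min(X, Y) ≥ 2] = (17/36) / (1/2) = 17/18.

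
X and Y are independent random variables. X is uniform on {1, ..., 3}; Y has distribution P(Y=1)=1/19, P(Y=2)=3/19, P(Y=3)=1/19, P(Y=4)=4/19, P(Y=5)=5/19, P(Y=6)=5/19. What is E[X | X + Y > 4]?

98/47

P(X + Y > 4) = 47/57.
Summing X·P(x,y) over outcomes with X + Y > 4 gives 98/57.
E[X | X + Y > 4] = (98/57) / (47/57) = 98/47.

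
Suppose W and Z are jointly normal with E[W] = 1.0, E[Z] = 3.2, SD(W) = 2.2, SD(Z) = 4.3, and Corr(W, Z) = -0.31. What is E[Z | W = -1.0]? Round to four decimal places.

4.4118

E[Z | W=x] = μ_Z + ρ(σ_Z/σ_W)(x − μ_W) for jointly normal variables.
E[Z | W=-1.0] = 3.2 + (-0.31)·(4.3/2.2)·(-1.0 − (1.0)) = 3.2 + (-0.60591)·(-2) = 4.4118.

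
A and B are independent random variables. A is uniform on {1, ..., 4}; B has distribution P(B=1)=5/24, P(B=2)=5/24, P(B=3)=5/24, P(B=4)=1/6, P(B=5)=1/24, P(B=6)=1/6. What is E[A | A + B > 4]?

P(A + B > 4) = 11/16.
Summing A·P(x,y) over outcomes with A + B > 4 gives 95/48.
E[A | A + B > 4] = (95/48) / (11/16) = 95/33.

95/33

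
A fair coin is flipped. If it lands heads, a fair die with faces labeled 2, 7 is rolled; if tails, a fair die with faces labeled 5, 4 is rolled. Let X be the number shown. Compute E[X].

E[X | heads] = (2+7)/2 = 9/2.
E[X | tails] = (5+4)/2 = 9/2.
E[X] = (1/2)·(9/2) + (1/2)·(9/2) = 9/2.

9/2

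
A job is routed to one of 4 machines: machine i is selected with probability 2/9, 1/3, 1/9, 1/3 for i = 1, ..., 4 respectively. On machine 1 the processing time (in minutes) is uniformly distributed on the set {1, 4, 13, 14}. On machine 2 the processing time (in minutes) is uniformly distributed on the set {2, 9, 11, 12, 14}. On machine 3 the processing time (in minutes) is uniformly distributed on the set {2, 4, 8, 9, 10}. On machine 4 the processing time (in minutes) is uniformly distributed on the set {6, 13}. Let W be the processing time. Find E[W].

E[W | machine 1] = (1+4+13+14)/4 = 8.
E[W | machine 2] = (2+9+11+12+14)/5 = 48/5.
E[W | machine 3] = (2+4+8+9+10)/5 = 33/5.
E[W | machine 4] = (6+13)/2 = 19/2.
E[W] = (2/9)·(8) + (1/3)·(48/5) + (1/9)·(33/5) + (1/3)·(19/2) = 799/90.

799/90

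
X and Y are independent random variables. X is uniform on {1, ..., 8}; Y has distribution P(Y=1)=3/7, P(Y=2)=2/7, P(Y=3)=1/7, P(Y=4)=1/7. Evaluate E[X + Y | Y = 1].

P(Y = 1) = 3/7.
Summing (X+Y)·P(x,y) over outcomes with Y = 1 gives 33/14.
E[X + Y | Y = 1] = (33/14) / (3/7) = 11/2.

11/2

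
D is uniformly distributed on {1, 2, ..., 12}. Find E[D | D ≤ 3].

Given D ≤ 3, D is equally likely to be any of {1, 2, 3}.
E[D | D ≤ 3] = (1 + 2 + 3) / 3 = 2.

2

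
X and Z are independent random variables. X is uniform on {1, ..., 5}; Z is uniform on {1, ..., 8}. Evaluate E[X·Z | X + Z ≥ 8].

P(X + Z ≥ 8) = 1/2.
Summing XZ·P(x,y) over outcomes with X + Z ≥ 8 gives 21/2.
E[X·Z | X + Z ≥ 8] = (21/2) / (1/2) = 21.

21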